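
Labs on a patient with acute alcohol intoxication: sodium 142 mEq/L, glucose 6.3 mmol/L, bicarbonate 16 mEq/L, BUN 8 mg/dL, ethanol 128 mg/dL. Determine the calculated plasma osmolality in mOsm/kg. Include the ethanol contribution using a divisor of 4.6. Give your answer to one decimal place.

Calculated osmolality = 2·Na + glucose + BUN/2.8 + ethanol/4.6
= 2·142 + 6.3 + 8/2.8 + 128/4.6
= 284 + 6.30 + 2.86 + 27.83
= 320.99 mOsm/kg

321.0 mOsm/kg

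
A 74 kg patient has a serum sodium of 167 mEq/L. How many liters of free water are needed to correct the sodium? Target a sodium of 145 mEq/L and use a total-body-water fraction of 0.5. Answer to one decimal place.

5.6 L

TBW = 0.5 · 74 = 37 L
Free water deficit = TBW · (Na/145 − 1)
= 37 · (167/145 − 1)
= 37 · 0.1517
= 5.61 L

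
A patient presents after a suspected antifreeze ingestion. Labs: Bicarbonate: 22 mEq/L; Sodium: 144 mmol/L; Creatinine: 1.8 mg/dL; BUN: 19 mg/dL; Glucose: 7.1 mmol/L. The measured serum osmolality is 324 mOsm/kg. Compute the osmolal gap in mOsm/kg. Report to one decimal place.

22.1 mOsm/kg

Calculated osmolality = 2·Na + glucose + BUN/2.8
= 2·144 + 7.1 + 19/2.8
= 288 + 7.10 + 6.79
= 301.89 mOsm/kg ≈ 301.9 mOsm/kg
Osmolar gap = measured − calculated = 324 − 301.9 = 22.1 mOsm/kg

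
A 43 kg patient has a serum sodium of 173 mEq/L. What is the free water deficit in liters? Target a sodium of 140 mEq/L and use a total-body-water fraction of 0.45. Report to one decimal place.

4.6 L

TBW = 0.45 · 43 = 19.35 L
Free water deficit = TBW · (Na/140 − 1)
= 19.35 · (173/140 − 1)
= 19.35 · 0.2357
= 4.56 L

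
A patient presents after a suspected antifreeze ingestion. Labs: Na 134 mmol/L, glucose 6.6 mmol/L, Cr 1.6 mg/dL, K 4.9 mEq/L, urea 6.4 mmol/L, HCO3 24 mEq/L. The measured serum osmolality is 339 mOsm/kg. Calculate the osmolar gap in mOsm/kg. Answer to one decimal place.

58.0 mOsm/kg

Calculated osmolality = 2·Na + glucose + urea
= 2·134 + 6.6 + 6.4
= 268 + 6.60 + 6.40
= 281 mOsm/kg ≈ 281.0 mOsm/kg
Osmolar gap = measured − calculated = 339 − 281.0 = 58.0 mOsm/kg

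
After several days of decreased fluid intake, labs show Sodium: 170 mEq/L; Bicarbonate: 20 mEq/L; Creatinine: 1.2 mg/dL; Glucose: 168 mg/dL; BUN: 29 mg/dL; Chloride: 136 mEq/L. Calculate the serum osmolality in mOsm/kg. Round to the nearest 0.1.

359.7 mOsm/kg

Calculated osmolality = 2·Na + glucose/18 + BUN/2.8
= 2·170 + 168/18 + 29/2.8
= 340 + 9.33 + 10.36
= 359.69 mOsm/kg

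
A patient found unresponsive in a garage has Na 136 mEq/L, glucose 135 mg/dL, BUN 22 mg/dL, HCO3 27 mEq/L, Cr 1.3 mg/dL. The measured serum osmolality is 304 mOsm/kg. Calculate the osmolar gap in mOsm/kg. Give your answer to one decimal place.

16.6 mOsm/kg

Calculated osmolality = 2·Na + glucose/18 + BUN/2.8
= 2·136 + 135/18 + 22/2.8
= 272 + 7.50 + 7.86
= 287.36 mOsm/kg ≈ 287.4 mOsm/kg
Osmolar gap = measured − calculated = 304 − 287.4 = 16.6 mOsm/kg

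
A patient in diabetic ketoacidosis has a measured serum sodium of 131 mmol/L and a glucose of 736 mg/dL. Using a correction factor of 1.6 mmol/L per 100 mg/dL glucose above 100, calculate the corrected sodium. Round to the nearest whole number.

141 mmol/L

Corrected Na = measured Na + 1.6 · (glucose − 100)/100
= 131 + 1.6 · (736 − 100)/100
= 131 + 10.2
= 141.2 mmol/L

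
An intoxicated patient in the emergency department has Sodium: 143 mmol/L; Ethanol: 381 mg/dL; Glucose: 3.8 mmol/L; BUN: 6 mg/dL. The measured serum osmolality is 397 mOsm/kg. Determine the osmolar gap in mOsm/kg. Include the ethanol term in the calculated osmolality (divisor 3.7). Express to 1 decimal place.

Calculated osmolality = 2·Na + glucose + BUN/2.8 + ethanol/3.7
= 2·143 + 3.8 + 6/2.8 + 381/3.7
= 286 + 3.80 + 2.14 + 102.97
= 394.91 mOsm/kg ≈ 394.9 mOsm/kg
Osmolar gap = measured − calculated = 397 − 394.9 = 2.1 mOsm/kg

2.1 mOsm/kg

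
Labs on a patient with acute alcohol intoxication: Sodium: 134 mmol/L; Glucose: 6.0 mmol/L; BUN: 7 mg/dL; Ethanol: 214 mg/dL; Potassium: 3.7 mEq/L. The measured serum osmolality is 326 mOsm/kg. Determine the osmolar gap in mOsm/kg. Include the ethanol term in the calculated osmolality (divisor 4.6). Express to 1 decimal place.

3.0 mOsm/kg

Calculated osmolality = 2·Na + glucose + BUN/2.8 + ethanol/4.6
= 2·134 + 6 + 7/2.8 + 214/4.6
= 268 + 6 + 2.50 + 46.52
= 323.02 mOsm/kg ≈ 323.0 mOsm/kg
Osmolar gap = measured − calculated = 326 − 323.0 = 3.0 mOsm/kg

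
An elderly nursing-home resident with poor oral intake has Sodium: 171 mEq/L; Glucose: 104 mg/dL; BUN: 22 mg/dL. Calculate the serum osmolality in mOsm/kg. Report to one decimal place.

Calculated osmolality = 2·Na + glucose/18 + BUN/2.8
= 2·171 + 104/18 + 22/2.8
= 342 + 5.78 + 7.86
= 355.64 mOsm/kg

355.6 mOsm/kg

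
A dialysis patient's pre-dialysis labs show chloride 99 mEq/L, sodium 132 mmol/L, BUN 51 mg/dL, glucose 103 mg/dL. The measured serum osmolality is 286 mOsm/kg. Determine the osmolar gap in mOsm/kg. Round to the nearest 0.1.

-1.9 mOsm/kg

Calculated osmolality = 2·Na + glucose/18 + BUN/2.8
= 2·132 + 103/18 + 51/2.8
= 264 + 5.72 + 18.21
= 287.93 mOsm/kg ≈ 287.9 mOsm/kg
Osmolar gap = measured − calculated = 286 − 287.9 = -1.9 mOsm/kg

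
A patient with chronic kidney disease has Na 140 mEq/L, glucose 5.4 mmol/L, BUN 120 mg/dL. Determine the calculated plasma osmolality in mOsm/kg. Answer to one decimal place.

328.3 mOsm/kg

Calculated osmolality = 2·Na + glucose + BUN/2.8
= 2·140 + 5.4 + 120/2.8
= 280 + 5.40 + 42.86
= 328.26 mOsm/kg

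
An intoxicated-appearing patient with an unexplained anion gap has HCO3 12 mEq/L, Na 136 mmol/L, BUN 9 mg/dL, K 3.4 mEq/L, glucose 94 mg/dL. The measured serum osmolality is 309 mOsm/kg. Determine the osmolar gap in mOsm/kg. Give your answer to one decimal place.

28.6 mOsm/kg

Calculated osmolality = 2·Na + glucose/18 + BUN/2.8
= 2·136 + 94/18 + 9/2.8
= 272 + 5.22 + 3.21
= 280.43 mOsm/kg ≈ 280.4 mOsm/kg
Osmolar gap = measured − calculated = 309 − 280.4 = 28.6 mOsm/kg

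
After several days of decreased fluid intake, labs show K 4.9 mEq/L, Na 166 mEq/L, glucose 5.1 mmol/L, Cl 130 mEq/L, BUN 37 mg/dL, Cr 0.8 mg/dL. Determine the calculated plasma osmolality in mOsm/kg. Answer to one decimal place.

350.3 mOsm/kg

Calculated osmolality = 2·Na + glucose + BUN/2.8
= 2·166 + 5.1 + 37/2.8
= 332 + 5.10 + 13.21
= 350.31 mOsm/kg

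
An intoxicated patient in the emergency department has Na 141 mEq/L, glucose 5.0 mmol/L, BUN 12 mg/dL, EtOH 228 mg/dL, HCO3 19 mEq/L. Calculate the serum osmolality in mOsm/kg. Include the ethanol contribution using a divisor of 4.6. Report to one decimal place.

340.9 mOsm/kg

Calculated osmolality = 2·Na + glucose + BUN/2.8 + ethanol/4.6
= 2·141 + 5 + 12/2.8 + 228/4.6
= 282 + 5 + 4.29 + 49.57
= 340.86 mOsm/kg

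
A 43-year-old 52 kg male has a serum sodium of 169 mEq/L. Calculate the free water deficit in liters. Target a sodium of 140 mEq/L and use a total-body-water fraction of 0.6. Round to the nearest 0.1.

TBW = 0.6 · 52 = 31.2 L
Free water deficit = TBW · (Na/140 − 1)
= 31.2 · (169/140 − 1)
= 31.2 · 0.2071
= 6.46 L

6.5 L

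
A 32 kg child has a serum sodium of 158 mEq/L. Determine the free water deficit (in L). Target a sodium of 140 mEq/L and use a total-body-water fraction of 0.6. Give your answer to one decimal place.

2.5 L

TBW = 0.6 · 32 = 19.2 L
Free water deficit = TBW · (Na/140 − 1)
= 19.2 · (158/140 − 1)
= 19.2 · 0.1286
= 2.47 L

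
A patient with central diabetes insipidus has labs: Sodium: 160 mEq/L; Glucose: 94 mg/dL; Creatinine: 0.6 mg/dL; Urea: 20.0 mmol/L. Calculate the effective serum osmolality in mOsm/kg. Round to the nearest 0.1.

325.2 mOsm/kg

Effective osmolality excludes urea (freely permeant across cell membranes):
2·Na + glucose/18
= 2·160 + 94/18
= 320 + 5.22
= 325.22 mOsm/kg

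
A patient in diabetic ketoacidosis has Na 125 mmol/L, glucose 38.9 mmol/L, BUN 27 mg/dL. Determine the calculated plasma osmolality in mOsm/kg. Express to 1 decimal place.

298.5 mOsm/kg

Calculated osmolality = 2·Na + glucose + BUN/2.8
= 2·125 + 38.9 + 27/2.8
= 250 + 38.90 + 9.64
= 298.54 mOsm/kg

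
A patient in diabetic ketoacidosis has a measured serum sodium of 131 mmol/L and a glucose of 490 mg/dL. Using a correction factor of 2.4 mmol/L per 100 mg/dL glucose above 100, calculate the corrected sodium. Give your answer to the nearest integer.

140 mmol/L

Corrected Na = measured Na + 2.4 · (glucose − 100)/100
= 131 + 2.4 · (490 − 100)/100
= 131 + 9.4
= 140.4 mmol/L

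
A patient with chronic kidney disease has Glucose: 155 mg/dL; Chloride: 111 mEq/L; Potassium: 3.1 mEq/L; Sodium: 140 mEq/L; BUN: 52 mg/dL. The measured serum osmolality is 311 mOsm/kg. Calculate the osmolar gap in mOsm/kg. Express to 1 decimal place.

Calculated osmolality = 2·Na + glucose/18 + BUN/2.8
= 2·140 + 155/18 + 52/2.8
= 280 + 8.61 + 18.57
= 307.18 mOsm/kg ≈ 307.2 mOsm/kg
Osmolar gap = measured − calculated = 311 − 307.2 = 3.8 mOsm/kg

3.8 mOsm/kg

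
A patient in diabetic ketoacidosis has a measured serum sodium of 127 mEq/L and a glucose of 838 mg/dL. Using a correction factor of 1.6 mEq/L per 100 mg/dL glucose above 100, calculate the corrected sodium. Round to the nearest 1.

139 mEq/L

Corrected Na = measured Na + 1.6 · (glucose − 100)/100
= 127 + 1.6 · (838 − 100)/100
= 127 + 11.8
= 138.8 mEq/L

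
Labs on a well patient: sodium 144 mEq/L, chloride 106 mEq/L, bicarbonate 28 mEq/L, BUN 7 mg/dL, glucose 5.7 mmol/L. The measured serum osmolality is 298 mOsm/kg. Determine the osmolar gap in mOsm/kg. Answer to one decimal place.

Calculated osmolality = 2·Na + glucose + BUN/2.8
= 2·144 + 5.7 + 7/2.8
= 288 + 5.70 + 2.50
= 296.2 mOsm/kg ≈ 296.2 mOsm/kg
Osmolar gap = measured − calculated = 298 − 296.2 = 1.8 mOsm/kg

1.8 mOsm/kg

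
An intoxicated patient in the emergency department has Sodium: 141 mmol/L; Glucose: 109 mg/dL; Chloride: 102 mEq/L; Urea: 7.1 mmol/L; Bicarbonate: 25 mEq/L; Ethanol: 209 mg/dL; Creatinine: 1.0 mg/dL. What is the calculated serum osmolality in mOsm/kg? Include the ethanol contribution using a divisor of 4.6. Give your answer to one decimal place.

Calculated osmolality = 2·Na + glucose/18 + urea + ethanol/4.6
= 2·141 + 109/18 + 7.1 + 209/4.6
= 282 + 6.06 + 7.10 + 45.43
= 340.59 mOsm/kg

340.6 mOsm/kg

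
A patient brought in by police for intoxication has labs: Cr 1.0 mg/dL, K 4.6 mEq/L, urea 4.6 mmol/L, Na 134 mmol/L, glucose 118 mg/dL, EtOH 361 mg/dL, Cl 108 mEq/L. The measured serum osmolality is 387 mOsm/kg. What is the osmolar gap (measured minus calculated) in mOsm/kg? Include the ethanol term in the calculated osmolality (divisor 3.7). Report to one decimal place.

10.3 mOsm/kg

Calculated osmolality = 2·Na + glucose/18 + urea + ethanol/3.7
= 2·134 + 118/18 + 4.6 + 361/3.7
= 268 + 6.56 + 4.60 + 97.57
= 376.73 mOsm/kg ≈ 376.7 mOsm/kg
Osmolar gap = measured − calculated = 387 − 376.7 = 10.3 mOsm/kg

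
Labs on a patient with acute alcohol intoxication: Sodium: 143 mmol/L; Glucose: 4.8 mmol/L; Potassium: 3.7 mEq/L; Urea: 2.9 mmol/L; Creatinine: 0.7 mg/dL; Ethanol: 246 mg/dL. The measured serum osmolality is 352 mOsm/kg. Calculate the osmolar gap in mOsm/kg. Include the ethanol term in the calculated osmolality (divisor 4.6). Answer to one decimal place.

Calculated osmolality = 2·Na + glucose + urea + ethanol/4.6
= 2·143 + 4.8 + 2.9 + 246/4.6
= 286 + 4.80 + 2.90 + 53.48
= 347.18 mOsm/kg ≈ 347.2 mOsm/kg
Osmolar gap = measured − calculated = 352 − 347.2 = 4.8 mOsm/kg

4.8 mOsm/kg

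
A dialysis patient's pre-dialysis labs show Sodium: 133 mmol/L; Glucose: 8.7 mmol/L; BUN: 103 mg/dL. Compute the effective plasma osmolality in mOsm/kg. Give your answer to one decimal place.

Effective osmolality excludes urea (freely permeant across cell membranes):
2·Na + glucose
= 2·133 + 8.7
= 266 + 8.7
= 274.7 mOsm/kg

274.7 mOsm/kg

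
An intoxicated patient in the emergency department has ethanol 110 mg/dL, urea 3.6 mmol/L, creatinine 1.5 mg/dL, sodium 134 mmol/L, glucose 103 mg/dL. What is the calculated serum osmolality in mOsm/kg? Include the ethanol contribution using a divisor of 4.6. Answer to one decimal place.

301.2 mOsm/kg

Calculated osmolality = 2·Na + glucose/18 + urea + ethanol/4.6
= 2·134 + 103/18 + 3.6 + 110/4.6
= 268 + 5.72 + 3.60 + 23.91
= 301.23 mOsm/kg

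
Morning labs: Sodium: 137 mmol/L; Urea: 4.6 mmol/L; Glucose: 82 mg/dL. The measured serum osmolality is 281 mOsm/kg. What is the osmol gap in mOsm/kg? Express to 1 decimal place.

-2.2 mOsm/kg

Calculated osmolality = 2·Na + glucose/18 + urea
= 2·137 + 82/18 + 4.6
= 274 + 4.56 + 4.60
= 283.16 mOsm/kg ≈ 283.2 mOsm/kg
Osmolar gap = measured − calculated = 281 − 283.2 = -2.2 mOsm/kg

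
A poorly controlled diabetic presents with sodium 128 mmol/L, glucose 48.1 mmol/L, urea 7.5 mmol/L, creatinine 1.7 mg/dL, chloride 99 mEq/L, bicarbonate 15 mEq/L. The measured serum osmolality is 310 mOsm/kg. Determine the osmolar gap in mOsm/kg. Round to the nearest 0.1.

Calculated osmolality = 2·Na + glucose + urea
= 2·128 + 48.1 + 7.5
= 256 + 48.10 + 7.50
= 311.6 mOsm/kg ≈ 311.6 mOsm/kg
Osmolar gap = measured − calculated = 310 − 311.6 = -1.6 mOsm/kg

-1.6 mOsm/kg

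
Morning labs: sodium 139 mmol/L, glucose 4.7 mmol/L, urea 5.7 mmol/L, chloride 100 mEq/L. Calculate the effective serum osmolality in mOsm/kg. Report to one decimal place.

Effective osmolality excludes urea (freely permeant across cell membranes):
2·Na + glucose
= 2·139 + 4.7
= 278 + 4.7
= 282.7 mOsm/kg

282.7 mOsm/kg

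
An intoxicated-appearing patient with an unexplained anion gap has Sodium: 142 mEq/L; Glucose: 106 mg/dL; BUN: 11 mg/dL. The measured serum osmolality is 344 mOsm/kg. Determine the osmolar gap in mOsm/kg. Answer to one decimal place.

Calculated osmolality = 2·Na + glucose/18 + BUN/2.8
= 2·142 + 106/18 + 11/2.8
= 284 + 5.89 + 3.93
= 293.82 mOsm/kg ≈ 293.8 mOsm/kg
Osmolar gap = measured − calculated = 344 − 293.8 = 50.2 mOsm/kg

50.2 mOsm/kg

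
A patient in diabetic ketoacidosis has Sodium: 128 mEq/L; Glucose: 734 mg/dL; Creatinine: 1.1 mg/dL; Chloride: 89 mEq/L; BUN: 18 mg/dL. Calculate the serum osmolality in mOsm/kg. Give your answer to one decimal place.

303.2 mOsm/kg

Calculated osmolality = 2·Na + glucose/18 + BUN/2.8
= 2·128 + 734/18 + 18/2.8
= 256 + 40.78 + 6.43
= 303.21 mOsm/kg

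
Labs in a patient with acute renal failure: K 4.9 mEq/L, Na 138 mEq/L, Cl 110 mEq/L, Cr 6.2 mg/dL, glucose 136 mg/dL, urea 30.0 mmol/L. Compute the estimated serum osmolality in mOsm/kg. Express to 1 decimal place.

313.6 mOsm/kg

Calculated osmolality = 2·Na + glucose/18 + urea
= 2·138 + 136/18 + 30
= 276 + 7.56 + 30
= 313.56 mOsm/kg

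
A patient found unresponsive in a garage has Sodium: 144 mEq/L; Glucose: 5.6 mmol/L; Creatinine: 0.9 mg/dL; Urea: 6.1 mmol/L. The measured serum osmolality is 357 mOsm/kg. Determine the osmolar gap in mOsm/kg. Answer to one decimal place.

Calculated osmolality = 2·Na + glucose + urea
= 2·144 + 5.6 + 6.1
= 288 + 5.60 + 6.10
= 299.7 mOsm/kg ≈ 299.7 mOsm/kg
Osmolar gap = measured − calculated = 357 − 299.7 = 57.3 mOsm/kg

57.3 mOsm/kg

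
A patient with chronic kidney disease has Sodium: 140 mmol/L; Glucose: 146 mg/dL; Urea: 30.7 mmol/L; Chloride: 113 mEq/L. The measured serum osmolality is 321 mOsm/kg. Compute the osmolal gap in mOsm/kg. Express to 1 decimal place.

2.2 mOsm/kg

Calculated osmolality = 2·Na + glucose/18 + urea
= 2·140 + 146/18 + 30.7
= 280 + 8.11 + 30.70
= 318.81 mOsm/kg ≈ 318.8 mOsm/kg
Osmolar gap = measured − calculated = 321 − 318.8 = 2.2 mOsm/kg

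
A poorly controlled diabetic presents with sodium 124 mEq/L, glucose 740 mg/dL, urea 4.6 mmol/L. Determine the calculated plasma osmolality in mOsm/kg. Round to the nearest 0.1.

293.7 mOsm/kg

Calculated osmolality = 2·Na + glucose/18 + urea
= 2·124 + 740/18 + 4.6
= 248 + 41.11 + 4.60
= 293.71 mOsm/kg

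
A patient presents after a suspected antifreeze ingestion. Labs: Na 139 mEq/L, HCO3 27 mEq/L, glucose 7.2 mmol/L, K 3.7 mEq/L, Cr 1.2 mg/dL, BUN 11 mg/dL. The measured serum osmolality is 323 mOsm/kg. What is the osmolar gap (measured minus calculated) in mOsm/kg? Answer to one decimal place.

Calculated osmolality = 2·Na + glucose + BUN/2.8
= 2·139 + 7.2 + 11/2.8
= 278 + 7.20 + 3.93
= 289.13 mOsm/kg ≈ 289.1 mOsm/kg
Osmolar gap = measured − calculated = 323 − 289.1 = 33.9 mOsm/kg

33.9 mOsm/kg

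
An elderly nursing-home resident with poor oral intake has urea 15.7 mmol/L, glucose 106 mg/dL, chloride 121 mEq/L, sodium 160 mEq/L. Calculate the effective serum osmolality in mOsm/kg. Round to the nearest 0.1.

325.9 mOsm/kg

Effective osmolality excludes urea (freely permeant across cell membranes):
2·Na + glucose/18
= 2·160 + 106/18
= 320 + 5.89
= 325.89 mOsm/kg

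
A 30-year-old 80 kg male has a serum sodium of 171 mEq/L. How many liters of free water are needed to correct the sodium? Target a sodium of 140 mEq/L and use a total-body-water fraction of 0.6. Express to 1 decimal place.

10.6 L

TBW = 0.6 · 80 = 48 L
Free water deficit = TBW · (Na/140 − 1)
= 48 · (171/140 − 1)
= 48 · 0.2214
= 10.63 L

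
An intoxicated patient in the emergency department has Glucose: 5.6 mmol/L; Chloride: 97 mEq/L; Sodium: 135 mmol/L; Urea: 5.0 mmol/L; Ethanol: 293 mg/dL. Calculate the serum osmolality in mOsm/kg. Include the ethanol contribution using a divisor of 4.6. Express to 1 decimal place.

344.3 mOsm/kg

Calculated osmolality = 2·Na + glucose + urea + ethanol/4.6
= 2·135 + 5.6 + 5 + 293/4.6
= 270 + 5.60 + 5 + 63.70
= 344.3 mOsm/kg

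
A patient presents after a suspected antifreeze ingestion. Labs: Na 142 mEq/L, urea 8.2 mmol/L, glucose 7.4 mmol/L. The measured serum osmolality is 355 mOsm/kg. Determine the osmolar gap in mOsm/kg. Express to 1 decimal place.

Calculated osmolality = 2·Na + glucose + urea
= 2·142 + 7.4 + 8.2
= 284 + 7.40 + 8.20
= 299.6 mOsm/kg ≈ 299.6 mOsm/kg
Osmolar gap = measured − calculated = 355 − 299.6 = 55.4 mOsm/kg

55.4 mOsm/kg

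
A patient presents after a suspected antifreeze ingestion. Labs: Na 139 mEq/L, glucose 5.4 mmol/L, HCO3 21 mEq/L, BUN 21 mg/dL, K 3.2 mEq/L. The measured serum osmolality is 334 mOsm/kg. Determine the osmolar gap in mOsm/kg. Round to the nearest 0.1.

Calculated osmolality = 2·Na + glucose + BUN/2.8
= 2·139 + 5.4 + 21/2.8
= 278 + 5.40 + 7.50
= 290.9 mOsm/kg ≈ 290.9 mOsm/kg
Osmolar gap = measured − calculated = 334 − 290.9 = 43.1 mOsm/kg

43.1 mOsm/kg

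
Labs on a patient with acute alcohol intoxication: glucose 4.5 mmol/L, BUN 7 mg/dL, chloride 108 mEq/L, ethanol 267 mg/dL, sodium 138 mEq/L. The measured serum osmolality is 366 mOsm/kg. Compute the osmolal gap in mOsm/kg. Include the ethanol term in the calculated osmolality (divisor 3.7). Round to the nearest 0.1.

Calculated osmolality = 2·Na + glucose + BUN/2.8 + ethanol/3.7
= 2·138 + 4.5 + 7/2.8 + 267/3.7
= 276 + 4.50 + 2.50 + 72.16
= 355.16 mOsm/kg ≈ 355.2 mOsm/kg
Osmolar gap = measured − calculated = 366 − 355.2 = 10.8 mOsm/kg

10.8 mOsm/kg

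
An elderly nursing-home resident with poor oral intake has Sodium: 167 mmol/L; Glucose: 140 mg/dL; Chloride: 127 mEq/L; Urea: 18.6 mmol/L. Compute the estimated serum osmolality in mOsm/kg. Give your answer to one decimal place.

Calculated osmolality = 2·Na + glucose/18 + urea
= 2·167 + 140/18 + 18.6
= 334 + 7.78 + 18.60
= 360.38 mOsm/kg

360.4 mOsm/kg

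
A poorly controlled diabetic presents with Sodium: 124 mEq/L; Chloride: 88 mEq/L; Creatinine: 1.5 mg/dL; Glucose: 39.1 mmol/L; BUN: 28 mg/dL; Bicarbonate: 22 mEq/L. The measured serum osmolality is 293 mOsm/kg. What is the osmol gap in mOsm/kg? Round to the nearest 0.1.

-4.1 mOsm/kg

Calculated osmolality = 2·Na + glucose + BUN/2.8
= 2·124 + 39.1 + 28/2.8
= 248 + 39.10 + 10
= 297.1 mOsm/kg ≈ 297.1 mOsm/kg
Osmolar gap = measured − calculated = 293 − 297.1 = -4.1 mOsm/kg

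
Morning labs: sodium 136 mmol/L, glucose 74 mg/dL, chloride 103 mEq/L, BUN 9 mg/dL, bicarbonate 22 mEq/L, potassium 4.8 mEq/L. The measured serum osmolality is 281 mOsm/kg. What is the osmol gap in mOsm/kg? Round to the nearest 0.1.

Calculated osmolality = 2·Na + glucose/18 + BUN/2.8
= 2·136 + 74/18 + 9/2.8
= 272 + 4.11 + 3.21
= 279.32 mOsm/kg ≈ 279.3 mOsm/kg
Osmolar gap = measured − calculated = 281 − 279.3 = 1.7 mOsm/kg

1.7 mOsm/kg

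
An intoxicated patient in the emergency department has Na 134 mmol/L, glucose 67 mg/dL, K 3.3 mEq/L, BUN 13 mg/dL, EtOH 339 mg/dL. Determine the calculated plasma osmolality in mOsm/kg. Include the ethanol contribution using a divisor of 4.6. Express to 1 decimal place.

Calculated osmolality = 2·Na + glucose/18 + BUN/2.8 + ethanol/4.6
= 2·134 + 67/18 + 13/2.8 + 339/4.6
= 268 + 3.72 + 4.64 + 73.70
= 350.06 mOsm/kg

350.1 mOsm/kg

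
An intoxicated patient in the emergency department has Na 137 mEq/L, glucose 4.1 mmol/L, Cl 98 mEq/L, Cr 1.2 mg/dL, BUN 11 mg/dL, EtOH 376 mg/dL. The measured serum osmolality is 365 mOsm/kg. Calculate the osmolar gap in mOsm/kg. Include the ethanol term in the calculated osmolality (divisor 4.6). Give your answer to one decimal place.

Calculated osmolality = 2·Na + glucose + BUN/2.8 + ethanol/4.6
= 2·137 + 4.1 + 11/2.8 + 376/4.6
= 274 + 4.10 + 3.93 + 81.74
= 363.77 mOsm/kg ≈ 363.8 mOsm/kg
Osmolar gap = measured − calculated = 365 − 363.8 = 1.2 mOsm/kg

1.2 mOsm/kg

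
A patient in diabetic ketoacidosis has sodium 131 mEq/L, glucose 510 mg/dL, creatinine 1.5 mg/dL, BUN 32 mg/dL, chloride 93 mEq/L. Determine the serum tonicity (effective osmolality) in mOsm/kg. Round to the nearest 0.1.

Effective osmolality excludes urea (freely permeant across cell membranes):
2·Na + glucose/18
= 2·131 + 510/18
= 262 + 28.33
= 290.33 mOsm/kg

290.3 mOsm/kg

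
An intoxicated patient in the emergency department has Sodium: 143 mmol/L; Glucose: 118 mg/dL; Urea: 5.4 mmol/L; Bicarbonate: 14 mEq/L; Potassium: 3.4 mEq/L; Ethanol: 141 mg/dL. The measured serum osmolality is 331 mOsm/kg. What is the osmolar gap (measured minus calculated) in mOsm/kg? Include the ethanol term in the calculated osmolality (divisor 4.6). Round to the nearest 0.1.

Calculated osmolality = 2·Na + glucose/18 + urea + ethanol/4.6
= 2·143 + 118/18 + 5.4 + 141/4.6
= 286 + 6.56 + 5.40 + 30.65
= 328.61 mOsm/kg ≈ 328.6 mOsm/kg
Osmolar gap = measured − calculated = 331 − 328.6 = 2.4 mOsm/kg

2.4 mOsm/kg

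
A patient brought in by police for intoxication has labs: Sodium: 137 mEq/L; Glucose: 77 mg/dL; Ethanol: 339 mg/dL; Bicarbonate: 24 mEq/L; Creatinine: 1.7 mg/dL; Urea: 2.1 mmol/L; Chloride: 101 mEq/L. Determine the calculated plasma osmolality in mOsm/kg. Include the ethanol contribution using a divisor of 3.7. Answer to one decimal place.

Calculated osmolality = 2·Na + glucose/18 + urea + ethanol/3.7
= 2·137 + 77/18 + 2.1 + 339/3.7
= 274 + 4.28 + 2.10 + 91.62
= 372 mOsm/kg

372.0 mOsm/kg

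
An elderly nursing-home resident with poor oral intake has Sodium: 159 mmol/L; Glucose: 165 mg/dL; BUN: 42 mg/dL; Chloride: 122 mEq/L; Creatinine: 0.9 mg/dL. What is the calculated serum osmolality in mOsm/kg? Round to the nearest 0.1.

342.2 mOsm/kg

Calculated osmolality = 2·Na + glucose/18 + BUN/2.8
= 2·159 + 165/18 + 42/2.8
= 318 + 9.17 + 15
= 342.17 mOsm/kg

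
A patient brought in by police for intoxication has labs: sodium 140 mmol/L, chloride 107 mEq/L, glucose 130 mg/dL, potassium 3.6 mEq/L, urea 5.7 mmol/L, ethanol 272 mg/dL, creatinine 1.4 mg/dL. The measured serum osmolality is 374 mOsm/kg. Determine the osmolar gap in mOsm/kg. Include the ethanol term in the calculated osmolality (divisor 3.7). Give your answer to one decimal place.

Calculated osmolality = 2·Na + glucose/18 + urea + ethanol/3.7
= 2·140 + 130/18 + 5.7 + 272/3.7
= 280 + 7.22 + 5.70 + 73.51
= 366.43 mOsm/kg ≈ 366.4 mOsm/kg
Osmolar gap = measured − calculated = 374 − 366.4 = 7.6 mOsm/kg

7.6 mOsm/kg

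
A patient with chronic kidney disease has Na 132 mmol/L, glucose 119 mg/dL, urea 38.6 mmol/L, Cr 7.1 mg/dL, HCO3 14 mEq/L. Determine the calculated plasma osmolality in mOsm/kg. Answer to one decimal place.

Calculated osmolality = 2·Na + glucose/18 + urea
= 2·132 + 119/18 + 38.6
= 264 + 6.61 + 38.60
= 309.21 mOsm/kg

309.2 mOsm/kg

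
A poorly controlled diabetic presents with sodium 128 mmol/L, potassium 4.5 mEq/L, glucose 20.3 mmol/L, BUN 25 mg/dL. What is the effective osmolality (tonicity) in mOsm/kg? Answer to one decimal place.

Effective osmolality excludes urea (freely permeant across cell membranes):
2·Na + glucose
= 2·128 + 20.3
= 256 + 20.3
= 276.3 mOsm/kg

276.3 mOsm/kg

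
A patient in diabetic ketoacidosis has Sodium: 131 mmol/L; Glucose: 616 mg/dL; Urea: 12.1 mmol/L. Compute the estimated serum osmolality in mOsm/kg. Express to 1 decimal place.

Calculated osmolality = 2·Na + glucose/18 + urea
= 2·131 + 616/18 + 12.1
= 262 + 34.22 + 12.10
= 308.32 mOsm/kg

308.3 mOsm/kg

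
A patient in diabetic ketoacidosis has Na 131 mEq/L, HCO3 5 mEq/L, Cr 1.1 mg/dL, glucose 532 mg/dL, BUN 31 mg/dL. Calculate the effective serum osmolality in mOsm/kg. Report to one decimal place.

291.6 mOsm/kg

Effective osmolality excludes urea (freely permeant across cell membranes):
2·Na + glucose/18
= 2·131 + 532/18
= 262 + 29.56
= 291.56 mOsm/kg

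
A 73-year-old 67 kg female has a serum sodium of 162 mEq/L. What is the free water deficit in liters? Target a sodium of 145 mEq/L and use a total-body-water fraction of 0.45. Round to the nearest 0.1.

3.5 L

TBW = 0.45 · 67 = 30.15 L
Free water deficit = TBW · (Na/145 − 1)
= 30.15 · (162/145 − 1)
= 30.15 · 0.1172
= 3.53 L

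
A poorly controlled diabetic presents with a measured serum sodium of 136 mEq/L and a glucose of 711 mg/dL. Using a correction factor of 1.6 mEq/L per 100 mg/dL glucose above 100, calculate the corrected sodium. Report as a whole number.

146 mEq/L

Corrected Na = measured Na + 1.6 · (glucose − 100)/100
= 136 + 1.6 · (711 − 100)/100
= 136 + 9.8
= 145.8 mEq/L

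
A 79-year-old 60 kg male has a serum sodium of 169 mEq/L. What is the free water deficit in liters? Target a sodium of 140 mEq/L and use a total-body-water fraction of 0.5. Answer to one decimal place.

6.2 L

TBW = 0.5 · 60 = 30 L
Free water deficit = TBW · (Na/140 − 1)
= 30 · (169/140 − 1)
= 30 · 0.2071
= 6.21 L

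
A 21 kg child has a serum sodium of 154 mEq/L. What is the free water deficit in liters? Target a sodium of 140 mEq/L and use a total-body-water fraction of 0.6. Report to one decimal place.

TBW = 0.6 · 21 = 12.6 L
Free water deficit = TBW · (Na/140 − 1)
= 12.6 · (154/140 − 1)
= 12.6 · 0.1
= 1.26 L

1.3 L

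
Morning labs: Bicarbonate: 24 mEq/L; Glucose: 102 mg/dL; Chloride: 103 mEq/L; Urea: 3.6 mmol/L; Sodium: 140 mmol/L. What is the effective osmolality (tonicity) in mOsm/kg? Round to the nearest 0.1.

285.7 mOsm/kg

Effective osmolality excludes urea (freely permeant across cell membranes):
2·Na + glucose/18
= 2·140 + 102/18
= 280 + 5.67
= 285.67 mOsm/kg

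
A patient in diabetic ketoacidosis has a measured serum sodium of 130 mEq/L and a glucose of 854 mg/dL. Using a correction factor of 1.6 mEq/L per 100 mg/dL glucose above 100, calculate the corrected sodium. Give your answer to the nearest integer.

Corrected Na = measured Na + 1.6 · (glucose − 100)/100
= 130 + 1.6 · (854 − 100)/100
= 130 + 12.1
= 142.1 mEq/L

142 mEq/L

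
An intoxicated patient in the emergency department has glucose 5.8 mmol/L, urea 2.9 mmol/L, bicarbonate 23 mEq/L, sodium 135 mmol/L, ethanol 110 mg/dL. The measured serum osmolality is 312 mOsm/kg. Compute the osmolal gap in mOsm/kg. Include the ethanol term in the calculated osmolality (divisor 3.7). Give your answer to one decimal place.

Calculated osmolality = 2·Na + glucose + urea + ethanol/3.7
= 2·135 + 5.8 + 2.9 + 110/3.7
= 270 + 5.80 + 2.90 + 29.73
= 308.43 mOsm/kg ≈ 308.4 mOsm/kg
Osmolar gap = measured − calculated = 312 − 308.4 = 3.6 mOsm/kg

3.6 mOsm/kg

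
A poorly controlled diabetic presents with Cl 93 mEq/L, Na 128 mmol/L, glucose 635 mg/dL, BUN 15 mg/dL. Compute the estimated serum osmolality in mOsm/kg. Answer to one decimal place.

296.6 mOsm/kg

Calculated osmolality = 2·Na + glucose/18 + BUN/2.8
= 2·128 + 635/18 + 15/2.8
= 256 + 35.28 + 5.36
= 296.64 mOsm/kg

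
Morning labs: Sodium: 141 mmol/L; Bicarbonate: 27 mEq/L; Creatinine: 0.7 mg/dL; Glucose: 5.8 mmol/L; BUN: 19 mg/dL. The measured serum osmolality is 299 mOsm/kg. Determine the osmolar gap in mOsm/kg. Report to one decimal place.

4.4 mOsm/kg

Calculated osmolality = 2·Na + glucose + BUN/2.8
= 2·141 + 5.8 + 19/2.8
= 282 + 5.80 + 6.79
= 294.59 mOsm/kg ≈ 294.6 mOsm/kg
Osmolar gap = measured − calculated = 299 − 294.6 = 4.4 mOsm/kg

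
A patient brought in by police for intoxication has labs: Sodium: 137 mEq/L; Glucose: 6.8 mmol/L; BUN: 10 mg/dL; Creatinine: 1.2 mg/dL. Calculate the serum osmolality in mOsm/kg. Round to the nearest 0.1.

284.4 mOsm/kg

Calculated osmolality = 2·Na + glucose + BUN/2.8
= 2·137 + 6.8 + 10/2.8
= 274 + 6.80 + 3.57
= 284.37 mOsm/kg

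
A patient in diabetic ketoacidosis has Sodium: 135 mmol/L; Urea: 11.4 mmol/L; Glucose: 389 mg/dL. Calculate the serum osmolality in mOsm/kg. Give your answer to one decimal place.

303.0 mOsm/kg

Calculated osmolality = 2·Na + glucose/18 + urea
= 2·135 + 389/18 + 11.4
= 270 + 21.61 + 11.40
= 303.01 mOsm/kg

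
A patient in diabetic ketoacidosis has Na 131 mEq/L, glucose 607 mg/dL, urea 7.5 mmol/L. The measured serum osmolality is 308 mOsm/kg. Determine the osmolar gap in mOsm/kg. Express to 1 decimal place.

4.8 mOsm/kg

Calculated osmolality = 2·Na + glucose/18 + urea
= 2·131 + 607/18 + 7.5
= 262 + 33.72 + 7.50
= 303.22 mOsm/kg ≈ 303.2 mOsm/kg
Osmolar gap = measured − calculated = 308 − 303.2 = 4.8 mOsm/kg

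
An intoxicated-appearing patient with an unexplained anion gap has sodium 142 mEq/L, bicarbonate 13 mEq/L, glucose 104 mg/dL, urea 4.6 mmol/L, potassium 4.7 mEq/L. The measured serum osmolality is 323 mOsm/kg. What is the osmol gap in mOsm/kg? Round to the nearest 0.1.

Calculated osmolality = 2·Na + glucose/18 + urea
= 2·142 + 104/18 + 4.6
= 284 + 5.78 + 4.60
= 294.38 mOsm/kg ≈ 294.4 mOsm/kg
Osmolar gap = measured − calculated = 323 − 294.4 = 28.6 mOsm/kg

28.6 mOsm/kg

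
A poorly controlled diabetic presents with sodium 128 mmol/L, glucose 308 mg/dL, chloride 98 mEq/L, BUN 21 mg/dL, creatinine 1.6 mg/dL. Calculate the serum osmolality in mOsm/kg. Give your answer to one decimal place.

280.6 mOsm/kg

Calculated osmolality = 2·Na + glucose/18 + BUN/2.8
= 2·128 + 308/18 + 21/2.8
= 256 + 17.11 + 7.50
= 280.61 mOsm/kg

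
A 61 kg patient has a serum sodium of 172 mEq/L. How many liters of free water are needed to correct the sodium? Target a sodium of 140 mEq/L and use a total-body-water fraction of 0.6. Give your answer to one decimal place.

TBW = 0.6 · 61 = 36.6 L
Free water deficit = TBW · (Na/140 − 1)
= 36.6 · (172/140 − 1)
= 36.6 · 0.2286
= 8.37 L

8.4 L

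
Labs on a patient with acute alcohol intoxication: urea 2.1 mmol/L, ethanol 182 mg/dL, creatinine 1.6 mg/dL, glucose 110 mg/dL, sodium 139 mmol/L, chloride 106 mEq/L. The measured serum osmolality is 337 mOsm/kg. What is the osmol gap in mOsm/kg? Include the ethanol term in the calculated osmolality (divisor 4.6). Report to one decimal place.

11.2 mOsm/kg

Calculated osmolality = 2·Na + glucose/18 + urea + ethanol/4.6
= 2·139 + 110/18 + 2.1 + 182/4.6
= 278 + 6.11 + 2.10 + 39.57
= 325.78 mOsm/kg ≈ 325.8 mOsm/kg
Osmolar gap = measured − calculated = 337 − 325.8 = 11.2 mOsm/kg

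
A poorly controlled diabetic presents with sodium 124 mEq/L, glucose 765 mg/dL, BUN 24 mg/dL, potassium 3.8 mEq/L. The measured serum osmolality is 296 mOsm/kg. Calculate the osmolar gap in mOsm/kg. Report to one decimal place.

Calculated osmolality = 2·Na + glucose/18 + BUN/2.8
= 2·124 + 765/18 + 24/2.8
= 248 + 42.50 + 8.57
= 299.07 mOsm/kg ≈ 299.1 mOsm/kg
Osmolar gap = measured − calculated = 296 − 299.1 = -3.1 mOsm/kg

-3.1 mOsm/kg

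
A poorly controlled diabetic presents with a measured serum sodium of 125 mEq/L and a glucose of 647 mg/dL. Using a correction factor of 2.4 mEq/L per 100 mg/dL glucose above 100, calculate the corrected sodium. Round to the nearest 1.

Corrected Na = measured Na + 2.4 · (glucose − 100)/100
= 125 + 2.4 · (647 − 100)/100
= 125 + 13.1
= 138.1 mEq/L

138 mEq/L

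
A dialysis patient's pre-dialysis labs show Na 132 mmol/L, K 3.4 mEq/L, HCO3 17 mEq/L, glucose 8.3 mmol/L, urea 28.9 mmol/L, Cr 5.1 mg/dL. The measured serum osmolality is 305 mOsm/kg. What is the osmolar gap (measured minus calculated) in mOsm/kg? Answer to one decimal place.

Calculated osmolality = 2·Na + glucose + urea
= 2·132 + 8.3 + 28.9
= 264 + 8.30 + 28.90
= 301.2 mOsm/kg ≈ 301.2 mOsm/kg
Osmolar gap = measured − calculated = 305 − 301.2 = 3.8 mOsm/kg

3.8 mOsm/kg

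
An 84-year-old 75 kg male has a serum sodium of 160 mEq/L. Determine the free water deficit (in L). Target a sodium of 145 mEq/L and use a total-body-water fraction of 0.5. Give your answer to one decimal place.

TBW = 0.5 · 75 = 37.5 L
Free water deficit = TBW · (Na/145 − 1)
= 37.5 · (160/145 − 1)
= 37.5 · 0.1034
= 3.88 L

3.9 L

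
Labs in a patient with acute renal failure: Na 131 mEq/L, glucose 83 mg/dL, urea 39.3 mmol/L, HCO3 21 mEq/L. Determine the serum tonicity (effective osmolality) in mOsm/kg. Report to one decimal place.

266.6 mOsm/kg

Effective osmolality excludes urea (freely permeant across cell membranes):
2·Na + glucose/18
= 2·131 + 83/18
= 262 + 4.61
= 266.61 mOsm/kg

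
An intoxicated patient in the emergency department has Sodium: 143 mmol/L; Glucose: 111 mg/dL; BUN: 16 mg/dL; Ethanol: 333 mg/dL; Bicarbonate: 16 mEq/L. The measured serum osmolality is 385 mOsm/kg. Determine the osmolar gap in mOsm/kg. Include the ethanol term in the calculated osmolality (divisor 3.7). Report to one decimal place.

-2.9 mOsm/kg

Calculated osmolality = 2·Na + glucose/18 + BUN/2.8 + ethanol/3.7
= 2·143 + 111/18 + 16/2.8 + 333/3.7
= 286 + 6.17 + 5.71 + 90
= 387.88 mOsm/kg ≈ 387.9 mOsm/kg
Osmolar gap = measured − calculated = 385 − 387.9 = -2.9 mOsm/kg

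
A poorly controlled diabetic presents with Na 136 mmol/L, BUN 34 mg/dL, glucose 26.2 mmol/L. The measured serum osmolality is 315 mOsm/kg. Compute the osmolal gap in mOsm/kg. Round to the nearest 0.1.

Calculated osmolality = 2·Na + glucose + BUN/2.8
= 2·136 + 26.2 + 34/2.8
= 272 + 26.20 + 12.14
= 310.34 mOsm/kg ≈ 310.3 mOsm/kg
Osmolar gap = measured − calculated = 315 − 310.3 = 4.7 mOsm/kg

4.7 mOsm/kg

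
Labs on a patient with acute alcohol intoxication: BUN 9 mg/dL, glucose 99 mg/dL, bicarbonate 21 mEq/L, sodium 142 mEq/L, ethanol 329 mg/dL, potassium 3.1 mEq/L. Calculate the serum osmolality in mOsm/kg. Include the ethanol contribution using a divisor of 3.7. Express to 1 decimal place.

381.6 mOsm/kg

Calculated osmolality = 2·Na + glucose/18 + BUN/2.8 + ethanol/3.7
= 2·142 + 99/18 + 9/2.8 + 329/3.7
= 284 + 5.50 + 3.21 + 88.92
= 381.63 mOsm/kg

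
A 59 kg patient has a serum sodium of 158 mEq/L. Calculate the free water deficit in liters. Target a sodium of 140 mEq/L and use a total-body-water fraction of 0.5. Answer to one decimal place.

TBW = 0.5 · 59 = 29.5 L
Free water deficit = TBW · (Na/140 − 1)
= 29.5 · (158/140 − 1)
= 29.5 · 0.1286
= 3.79 L

3.8 L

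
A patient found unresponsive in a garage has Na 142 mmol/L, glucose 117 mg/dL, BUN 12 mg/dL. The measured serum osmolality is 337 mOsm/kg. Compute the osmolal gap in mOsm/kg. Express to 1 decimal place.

Calculated osmolality = 2·Na + glucose/18 + BUN/2.8
= 2·142 + 117/18 + 12/2.8
= 284 + 6.50 + 4.29
= 294.79 mOsm/kg ≈ 294.8 mOsm/kg
Osmolar gap = measured − calculated = 337 − 294.8 = 42.2 mOsm/kg

42.2 mOsm/kg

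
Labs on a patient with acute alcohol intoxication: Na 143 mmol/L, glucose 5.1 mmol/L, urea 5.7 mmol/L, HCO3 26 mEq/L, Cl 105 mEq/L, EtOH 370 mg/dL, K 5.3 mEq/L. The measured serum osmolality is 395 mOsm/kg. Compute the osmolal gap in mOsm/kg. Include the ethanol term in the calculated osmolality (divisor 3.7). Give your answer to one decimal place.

Calculated osmolality = 2·Na + glucose + urea + ethanol/3.7
= 2·143 + 5.1 + 5.7 + 370/3.7
= 286 + 5.10 + 5.70 + 100
= 396.8 mOsm/kg ≈ 396.8 mOsm/kg
Osmolar gap = measured − calculated = 395 − 396.8 = -1.8 mOsm/kg

-1.8 mOsm/kg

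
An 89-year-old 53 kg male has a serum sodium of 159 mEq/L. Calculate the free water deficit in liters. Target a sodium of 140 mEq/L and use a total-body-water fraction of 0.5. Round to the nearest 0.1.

TBW = 0.5 · 53 = 26.5 L
Free water deficit = TBW · (Na/140 − 1)
= 26.5 · (159/140 − 1)
= 26.5 · 0.1357
= 3.6 L

3.6 L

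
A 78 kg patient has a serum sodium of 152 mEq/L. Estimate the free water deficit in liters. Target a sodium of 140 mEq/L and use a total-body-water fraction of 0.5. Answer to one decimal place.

TBW = 0.5 · 78 = 39 L
Free water deficit = TBW · (Na/140 − 1)
= 39 · (152/140 − 1)
= 39 · 0.0857
= 3.34 L

3.3 L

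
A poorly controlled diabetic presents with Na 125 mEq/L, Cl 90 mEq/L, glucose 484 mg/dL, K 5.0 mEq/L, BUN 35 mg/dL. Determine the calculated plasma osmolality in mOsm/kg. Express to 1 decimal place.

Calculated osmolality = 2·Na + glucose/18 + BUN/2.8
= 2·125 + 484/18 + 35/2.8
= 250 + 26.89 + 12.50
= 289.39 mOsm/kg

289.4 mOsm/kg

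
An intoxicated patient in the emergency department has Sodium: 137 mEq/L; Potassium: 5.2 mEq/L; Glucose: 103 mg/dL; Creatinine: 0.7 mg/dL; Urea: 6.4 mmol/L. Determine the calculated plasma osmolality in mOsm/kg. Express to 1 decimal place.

Calculated osmolality = 2·Na + glucose/18 + urea
= 2·137 + 103/18 + 6.4
= 274 + 5.72 + 6.40
= 286.12 mOsm/kg

286.1 mOsm/kg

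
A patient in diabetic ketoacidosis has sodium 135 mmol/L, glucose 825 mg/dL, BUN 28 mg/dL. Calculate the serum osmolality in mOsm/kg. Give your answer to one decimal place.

325.8 mOsm/kg

Calculated osmolality = 2·Na + glucose/18 + BUN/2.8
= 2·135 + 825/18 + 28/2.8
= 270 + 45.83 + 10
= 325.83 mOsm/kg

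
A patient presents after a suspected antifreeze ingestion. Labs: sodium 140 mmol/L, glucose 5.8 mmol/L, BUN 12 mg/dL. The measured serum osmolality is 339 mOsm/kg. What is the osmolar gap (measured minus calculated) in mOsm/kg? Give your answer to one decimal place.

Calculated osmolality = 2·Na + glucose + BUN/2.8
= 2·140 + 5.8 + 12/2.8
= 280 + 5.80 + 4.29
= 290.09 mOsm/kg ≈ 290.1 mOsm/kg
Osmolar gap = measured − calculated = 339 − 290.1 = 48.9 mOsm/kg

48.9 mOsm/kg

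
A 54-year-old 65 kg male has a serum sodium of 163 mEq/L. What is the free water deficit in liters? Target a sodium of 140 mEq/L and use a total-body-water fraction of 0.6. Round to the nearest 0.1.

TBW = 0.6 · 65 = 39 L
Free water deficit = TBW · (Na/140 − 1)
= 39 · (163/140 − 1)
= 39 · 0.1643
= 6.41 L

6.4 L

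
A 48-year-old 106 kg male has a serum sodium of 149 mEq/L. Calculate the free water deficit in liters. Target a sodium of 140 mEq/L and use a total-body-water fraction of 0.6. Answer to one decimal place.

4.1 L

TBW = 0.6 · 106 = 63.6 L
Free water deficit = TBW · (Na/140 − 1)
= 63.6 · (149/140 − 1)
= 63.6 · 0.0643
= 4.09 L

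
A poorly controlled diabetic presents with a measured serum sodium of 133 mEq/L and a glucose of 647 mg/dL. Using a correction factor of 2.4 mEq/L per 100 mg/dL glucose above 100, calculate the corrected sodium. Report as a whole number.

146 mEq/L

Corrected Na = measured Na + 2.4 · (glucose − 100)/100
= 133 + 2.4 · (647 − 100)/100
= 133 + 13.1
= 146.1 mEq/L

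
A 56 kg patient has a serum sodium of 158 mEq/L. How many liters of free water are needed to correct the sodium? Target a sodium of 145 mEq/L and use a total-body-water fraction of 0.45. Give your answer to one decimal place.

TBW = 0.45 · 56 = 25.2 L
Free water deficit = TBW · (Na/145 − 1)
= 25.2 · (158/145 − 1)
= 25.2 · 0.0897
= 2.26 L

2.3 L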